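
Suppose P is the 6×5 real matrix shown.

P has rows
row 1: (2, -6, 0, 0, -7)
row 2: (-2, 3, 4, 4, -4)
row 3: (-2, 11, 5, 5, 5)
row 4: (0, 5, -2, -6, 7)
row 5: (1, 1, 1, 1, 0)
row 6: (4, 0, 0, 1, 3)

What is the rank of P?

Row reduce to echelon form.
R2 ← R2 + R1: [0, -3, 4, 4, -11]
R3 ← R3 + R1: [0, 5, 5, 5, -2]
R5 ← R5 − (1/2)·R1: [0, 4, 1, 1, 7/2]
R6 ← R6 − (2)·R1: [0, 12, 0, 1, 17]
R3 ← R3 + (5/3)·R2: [0, 0, 35/3, 35/3, -61/3]
R4 ← R4 + (5/3)·R2: [0, 0, 14/3, 2/3, -34/3]
R5 ← R5 + (4/3)·R2: [0, 0, 19/3, 19/3, -67/6]
R6 ← R6 + (4)·R2: [0, 0, 16, 17, -27]
R4 ← R4 − (2/5)·R3: [0, 0, 0, -4, -16/5]
R5 ← R5 − (19/35)·R3: [0, 0, 0, 0, -9/70]
R6 ← R6 − (48/35)·R3: [0, 0, 0, 1, 31/35]
R6 ← R6 + (1/4)·R4: [0, 0, 0, 0, 3/35]
R6 ← R6 + (2/3)·R5: [0, 0, 0, 0, 0]
Echelon form has 5 nonzero rows, so rank(P) = 5.

5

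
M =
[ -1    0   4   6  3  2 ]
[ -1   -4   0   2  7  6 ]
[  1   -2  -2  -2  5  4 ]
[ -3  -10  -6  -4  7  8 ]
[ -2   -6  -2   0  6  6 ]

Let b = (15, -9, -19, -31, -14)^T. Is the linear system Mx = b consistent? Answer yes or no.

Row reduce the augmented matrix [M | b].
R2 ← R2 − R1: [0, -4, -4, -4, 4, 4, -24]
R3 ← R3 + R1: [0, -2, 2, 4, 8, 6, -4]
R4 ← R4 − (3)·R1: [0, -10, -18, -22, -2, 2, -76]
R5 ← R5 − (2)·R1: [0, -6, -10, -12, 0, 2, -44]
R3 ← R3 − (1/2)·R2: [0, 0, 4, 6, 6, 4, 8]
R4 ← R4 − (5/2)·R2: [0, 0, -8, -12, -12, -8, -16]
R5 ← R5 − (3/2)·R2: [0, 0, -4, -6, -6, -4, -8]
R4 ← R4 + (2)·R3: [0, 0, 0, 0, 0, 0, 0]
R5 ← R5 + R3: [0, 0, 0, 0, 0, 0, 0]
The echelon form has 3 nonzero rows, and every pivot lies in the first 6 columns, so rank(M) = rank([M|b]) = 3.
The system is consistent.

yes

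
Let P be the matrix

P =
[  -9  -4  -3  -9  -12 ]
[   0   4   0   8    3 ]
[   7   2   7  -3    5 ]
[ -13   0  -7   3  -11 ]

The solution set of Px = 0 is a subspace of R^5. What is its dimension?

Row reduce to echelon form.
R3 ← R3 + (7/9)·R1: [0, -10/9, 14/3, -10, -13/3]
R4 ← R4 − (13/9)·R1: [0, 52/9, -8/3, 16, 19/3]
R3 ← R3 + (5/18)·R2: [0, 0, 14/3, -70/9, -7/2]
R4 ← R4 − (13/9)·R2: [0, 0, -8/3, 40/9, 2]
R4 ← R4 + (4/7)·R3: [0, 0, 0, 0, 0]
3 nonzero rows, so rank(P) = 3.
P has 5 columns; by rank–nullity, nullity = 5 − 3 = 2.

2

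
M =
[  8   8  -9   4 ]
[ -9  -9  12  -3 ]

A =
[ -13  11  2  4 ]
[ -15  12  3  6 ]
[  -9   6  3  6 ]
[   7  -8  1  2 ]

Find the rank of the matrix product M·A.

First compute MA:
[[-115,  98,  17,  34],
 [123, -111, -12, -24]]
Now row reduce the product.
R2 ← R2 + (123/115)·R1: [0, -711/115, 711/115, 1422/115]
2 nonzero rows, so rank(MA) = 2.

2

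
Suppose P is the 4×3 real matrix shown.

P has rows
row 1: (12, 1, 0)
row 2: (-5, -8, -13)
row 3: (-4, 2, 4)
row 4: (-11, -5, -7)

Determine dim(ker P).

1

Row reduce to echelon form.
R2 ← R2 + (5/12)·R1: [0, -91/12, -13]
R3 ← R3 + (1/3)·R1: [0, 7/3, 4]
R4 ← R4 + (11/12)·R1: [0, -49/12, -7]
R3 ← R3 + (4/13)·R2: [0, 0, 0]
R4 ← R4 − (7/13)·R2: [0, 0, 0]
2 nonzero rows, so rank(P) = 2.
P has 3 columns; by rank–nullity, nullity = 3 − 2 = 1.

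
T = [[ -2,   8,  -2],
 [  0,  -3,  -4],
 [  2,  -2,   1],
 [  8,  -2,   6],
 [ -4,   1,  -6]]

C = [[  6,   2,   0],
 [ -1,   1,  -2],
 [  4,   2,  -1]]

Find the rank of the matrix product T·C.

2

First compute TC:
[[-28,   0, -14],
 [-13, -11,  10],
 [ 18,   4,   3],
 [ 74,  26,  -2],
 [-49, -19,   4]]
Now row reduce the product.
R2 ← R2 − (13/28)·R1: [0, -11, 33/2]
R3 ← R3 + (9/14)·R1: [0, 4, -6]
R4 ← R4 + (37/14)·R1: [0, 26, -39]
R5 ← R5 − (7/4)·R1: [0, -19, 57/2]
R3 ← R3 + (4/11)·R2: [0, 0, 0]
R4 ← R4 + (26/11)·R2: [0, 0, 0]
R5 ← R5 − (19/11)·R2: [0, 0, 0]
2 nonzero rows, so rank(TC) = 2.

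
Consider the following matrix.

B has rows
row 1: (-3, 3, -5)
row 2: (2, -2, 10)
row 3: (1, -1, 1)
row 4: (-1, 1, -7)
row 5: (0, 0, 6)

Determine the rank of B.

Row reduce to echelon form.
R2 ← R2 + (2/3)·R1: [0, 0, 20/3]
R3 ← R3 + (1/3)·R1: [0, 0, -2/3]
R4 ← R4 − (1/3)·R1: [0, 0, -16/3]
R3 ← R3 + (1/10)·R2: [0, 0, 0]
R4 ← R4 + (4/5)·R2: [0, 0, 0]
R5 ← R5 − (9/10)·R2: [0, 0, 0]
Echelon form has 2 nonzero rows, so rank(B) = 2.

2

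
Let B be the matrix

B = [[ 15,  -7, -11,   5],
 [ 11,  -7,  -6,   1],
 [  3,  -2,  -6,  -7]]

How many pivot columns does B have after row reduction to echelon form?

3

Row reduce to echelon form.
R2 ← R2 − (11/15)·R1: [0, -28/15, 31/15, -8/3]
R3 ← R3 − (1/5)·R1: [0, -3/5, -19/5, -8]
R3 ← R3 − (9/28)·R2: [0, 0, -125/28, -50/7]
Echelon form has 3 nonzero rows, so rank(B) = 3.
Each nonzero row contributes one pivot column: 3 pivot columns.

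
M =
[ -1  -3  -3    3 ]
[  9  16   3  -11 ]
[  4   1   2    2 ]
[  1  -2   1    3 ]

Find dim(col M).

Row reduce to echelon form.
R2 ← R2 + (9)·R1: [0, -11, -24, 16]
R3 ← R3 + (4)·R1: [0, -11, -10, 14]
R4 ← R4 + R1: [0, -5, -2, 6]
R3 ← R3 − R2: [0, 0, 14, -2]
R4 ← R4 − (5/11)·R2: [0, 0, 98/11, -14/11]
R4 ← R4 − (7/11)·R3: [0, 0, 0, 0]
Echelon form has 3 nonzero rows, so rank(M) = 3.
The column space has dimension equal to the rank: 3.

3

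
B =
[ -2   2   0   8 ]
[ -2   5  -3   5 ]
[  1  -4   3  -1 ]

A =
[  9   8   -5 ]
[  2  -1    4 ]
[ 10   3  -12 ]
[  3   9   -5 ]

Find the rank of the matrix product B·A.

First compute BA:
[[ 10,  54, -22],
 [-23,  15,  41],
 [ 28,  12, -52]]
Now row reduce the product.
R2 ← R2 + (23/10)·R1: [0, 696/5, -48/5]
R3 ← R3 − (14/5)·R1: [0, -696/5, 48/5]
R3 ← R3 + R2: [0, 0, 0]
2 nonzero rows, so rank(BA) = 2.

2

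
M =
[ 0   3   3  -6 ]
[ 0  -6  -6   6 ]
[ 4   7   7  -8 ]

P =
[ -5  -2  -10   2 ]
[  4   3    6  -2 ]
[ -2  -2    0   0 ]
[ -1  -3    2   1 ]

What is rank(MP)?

First compute MP:
[[ 12,  21,   6, -12],
 [-18, -24, -24,  18],
 [  2,  23, -14, -14]]
Now row reduce the product.
R2 ← R2 + (3/2)·R1: [0, 15/2, -15, 0]
R3 ← R3 − (1/6)·R1: [0, 39/2, -15, -12]
R3 ← R3 − (13/5)·R2: [0, 0, 24, -12]
3 nonzero rows, so rank(MP) = 3.

3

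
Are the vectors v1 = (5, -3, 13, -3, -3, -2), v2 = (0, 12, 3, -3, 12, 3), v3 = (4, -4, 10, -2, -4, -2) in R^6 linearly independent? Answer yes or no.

no

Form the matrix with these vectors as rows and row reduce.
R3 ← R3 − (4/5)·R1: [0, -8/5, -2/5, 2/5, -8/5, -2/5]
R3 ← R3 + (2/15)·R2: [0, 0, 0, 0, 0, 0]
2 nonzero rows, so the 3 vectors span a space of dimension 2.
Since 2 < 3, the vectors are linearly dependent.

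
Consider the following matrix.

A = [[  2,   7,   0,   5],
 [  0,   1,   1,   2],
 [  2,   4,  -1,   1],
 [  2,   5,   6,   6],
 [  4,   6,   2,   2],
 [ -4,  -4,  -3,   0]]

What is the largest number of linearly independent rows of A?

Row reduce to echelon form.
R3 ← R3 − R1: [0, -3, -1, -4]
R4 ← R4 − R1: [0, -2, 6, 1]
R5 ← R5 − (2)·R1: [0, -8, 2, -8]
R6 ← R6 + (2)·R1: [0, 10, -3, 10]
R3 ← R3 + (3)·R2: [0, 0, 2, 2]
R4 ← R4 + (2)·R2: [0, 0, 8, 5]
R5 ← R5 + (8)·R2: [0, 0, 10, 8]
R6 ← R6 − (10)·R2: [0, 0, -13, -10]
R4 ← R4 − (4)·R3: [0, 0, 0, -3]
R5 ← R5 − (5)·R3: [0, 0, 0, -2]
R6 ← R6 + (13/2)·R3: [0, 0, 0, 3]
R5 ← R5 − (2/3)·R4: [0, 0, 0, 0]
R6 ← R6 + R4: [0, 0, 0, 0]
Echelon form has 4 nonzero rows, so rank(A) = 4.
The rank gives the maximum number of linearly independent rows: 4.

4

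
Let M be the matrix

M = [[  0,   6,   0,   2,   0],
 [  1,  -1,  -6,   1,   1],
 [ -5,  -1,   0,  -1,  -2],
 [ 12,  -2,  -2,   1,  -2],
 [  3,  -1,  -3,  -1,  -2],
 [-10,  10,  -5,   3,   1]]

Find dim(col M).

Row reduce to echelon form.
Swap R1 ↔ R2
R3 ← R3 + (5)·R1: [0, -6, -30, 4, 3]
R4 ← R4 − (12)·R1: [0, 10, 70, -11, -14]
R5 ← R5 − (3)·R1: [0, 2, 15, -4, -5]
R6 ← R6 + (10)·R1: [0, 0, -65, 13, 11]
R3 ← R3 + R2: [0, 0, -30, 6, 3]
R4 ← R4 − (5/3)·R2: [0, 0, 70, -43/3, -14]
R5 ← R5 − (1/3)·R2: [0, 0, 15, -14/3, -5]
R4 ← R4 + (7/3)·R3: [0, 0, 0, -1/3, -7]
R5 ← R5 + (1/2)·R3: [0, 0, 0, -5/3, -7/2]
R6 ← R6 − (13/6)·R3: [0, 0, 0, 0, 9/2]
R5 ← R5 − (5)·R4: [0, 0, 0, 0, 63/2]
R6 ← R6 − (1/7)·R5: [0, 0, 0, 0, 0]
Echelon form has 5 nonzero rows, so rank(M) = 5.
The column space has dimension equal to the rank: 5.

5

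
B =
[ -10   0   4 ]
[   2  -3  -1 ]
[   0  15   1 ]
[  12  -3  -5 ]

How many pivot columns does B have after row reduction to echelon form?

Row reduce to echelon form.
R2 ← R2 + (1/5)·R1: [0, -3, -1/5]
R4 ← R4 + (6/5)·R1: [0, -3, -1/5]
R3 ← R3 + (5)·R2: [0, 0, 0]
R4 ← R4 − R2: [0, 0, 0]
Echelon form has 2 nonzero rows, so rank(B) = 2.
Each nonzero row contributes one pivot column: 2 pivot columns.

2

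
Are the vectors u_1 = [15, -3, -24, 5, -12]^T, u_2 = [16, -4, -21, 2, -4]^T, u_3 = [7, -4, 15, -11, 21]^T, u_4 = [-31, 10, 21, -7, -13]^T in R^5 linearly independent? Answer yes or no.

yes

Form the matrix with these vectors as rows and row reduce.
R2 ← R2 − (16/15)·R1: [0, -4/5, 23/5, -10/3, 44/5]
R3 ← R3 − (7/15)·R1: [0, -13/5, 131/5, -40/3, 133/5]
R4 ← R4 + (31/15)·R1: [0, 19/5, -143/5, 10/3, -189/5]
R3 ← R3 − (13/4)·R2: [0, 0, 45/4, -5/2, -2]
R4 ← R4 + (19/4)·R2: [0, 0, -27/4, -25/2, 4]
R4 ← R4 + (3/5)·R3: [0, 0, 0, -14, 14/5]
4 nonzero rows, so the 4 vectors span a space of dimension 4.
Since 4 = 4, the vectors are linearly independent.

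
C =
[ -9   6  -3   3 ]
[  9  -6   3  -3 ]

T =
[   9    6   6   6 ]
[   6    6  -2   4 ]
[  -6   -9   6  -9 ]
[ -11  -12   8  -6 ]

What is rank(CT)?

First compute CT:
[[-60, -27, -60, -21],
 [ 60,  27,  60,  21]]
Now row reduce the product.
R2 ← R2 + R1: [0, 0, 0, 0]
1 nonzero row, so rank(CT) = 1.

1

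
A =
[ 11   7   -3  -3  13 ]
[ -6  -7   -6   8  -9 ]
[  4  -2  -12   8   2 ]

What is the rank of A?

2

Row reduce to echelon form.
R2 ← R2 + (6/11)·R1: [0, -35/11, -84/11, 70/11, -21/11]
R3 ← R3 − (4/11)·R1: [0, -50/11, -120/11, 100/11, -30/11]
R3 ← R3 − (10/7)·R2: [0, 0, 0, 0, 0]
Echelon form has 2 nonzero rows, so rank(A) = 2.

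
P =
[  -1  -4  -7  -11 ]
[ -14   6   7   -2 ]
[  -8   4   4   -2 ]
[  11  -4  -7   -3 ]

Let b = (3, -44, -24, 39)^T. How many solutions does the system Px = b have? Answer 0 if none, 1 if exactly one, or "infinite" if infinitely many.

infinite

Row reduce the augmented matrix [P | b].
R2 ← R2 − (14)·R1: [0, 62, 105, 152, -86]
R3 ← R3 − (8)·R1: [0, 36, 60, 86, -48]
R4 ← R4 + (11)·R1: [0, -48, -84, -124, 72]
R3 ← R3 − (18/31)·R2: [0, 0, -30/31, -70/31, 60/31]
R4 ← R4 + (24/31)·R2: [0, 0, -84/31, -196/31, 168/31]
R4 ← R4 − (14/5)·R3: [0, 0, 0, 0, 0]
The echelon form has 3 nonzero rows, and every pivot lies in the first 4 columns, so rank(P) = rank([P|b]) = 3.
The system is consistent.
rank = 3 < 4 unknowns, so there are infinitely many solutions.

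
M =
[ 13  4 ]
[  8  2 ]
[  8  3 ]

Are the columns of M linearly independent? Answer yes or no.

yes

Row reduce M to echelon form.
R2 ← R2 − (8/13)·R1: [0, -6/13]
R3 ← R3 − (8/13)·R1: [0, 7/13]
R3 ← R3 + (7/6)·R2: [0, 0]
2 pivots among 2 columns.
Every column is a pivot column, so the columns are linearly independent.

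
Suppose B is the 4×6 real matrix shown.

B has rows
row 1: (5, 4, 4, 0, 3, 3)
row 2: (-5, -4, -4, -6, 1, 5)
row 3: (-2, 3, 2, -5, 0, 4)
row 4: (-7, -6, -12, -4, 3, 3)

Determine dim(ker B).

2

Row reduce to echelon form.
R2 ← R2 + R1: [0, 0, 0, -6, 4, 8]
R3 ← R3 + (2/5)·R1: [0, 23/5, 18/5, -5, 6/5, 26/5]
R4 ← R4 + (7/5)·R1: [0, -2/5, -32/5, -4, 36/5, 36/5]
Swap R2 ↔ R3
R4 ← R4 + (2/23)·R2: [0, 0, -140/23, -102/23, 168/23, 176/23]
Swap R3 ↔ R4
4 nonzero rows, so rank(B) = 4.
B has 6 columns; by rank–nullity, nullity = 6 − 4 = 2.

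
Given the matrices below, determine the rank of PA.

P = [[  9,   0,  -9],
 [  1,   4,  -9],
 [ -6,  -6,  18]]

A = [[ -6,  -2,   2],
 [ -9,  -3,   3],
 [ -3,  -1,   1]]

1

First compute PA:
[[-27,  -9,   9],
 [-15,  -5,   5],
 [ 36,  12, -12]]
Now row reduce the product.
R2 ← R2 − (5/9)·R1: [0, 0, 0]
R3 ← R3 + (4/3)·R1: [0, 0, 0]
1 nonzero row, so rank(PA) = 1.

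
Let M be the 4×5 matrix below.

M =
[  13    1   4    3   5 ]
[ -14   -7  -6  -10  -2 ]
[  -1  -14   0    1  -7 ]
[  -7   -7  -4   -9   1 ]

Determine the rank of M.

Row reduce to echelon form.
R2 ← R2 + (14/13)·R1: [0, -77/13, -22/13, -88/13, 44/13]
R3 ← R3 + (1/13)·R1: [0, -181/13, 4/13, 16/13, -86/13]
R4 ← R4 + (7/13)·R1: [0, -84/13, -24/13, -96/13, 48/13]
R3 ← R3 − (181/77)·R2: [0, 0, 30/7, 120/7, -102/7]
R4 ← R4 − (12/11)·R2: [0, 0, 0, 0, 0]
Echelon form has 3 nonzero rows, so rank(M) = 3.

3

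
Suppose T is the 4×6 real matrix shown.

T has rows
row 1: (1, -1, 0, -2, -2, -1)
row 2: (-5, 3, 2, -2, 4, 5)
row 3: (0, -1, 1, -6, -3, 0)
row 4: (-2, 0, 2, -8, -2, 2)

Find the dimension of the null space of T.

Row reduce to echelon form.
R2 ← R2 + (5)·R1: [0, -2, 2, -12, -6, 0]
R4 ← R4 + (2)·R1: [0, -2, 2, -12, -6, 0]
R3 ← R3 − (1/2)·R2: [0, 0, 0, 0, 0, 0]
R4 ← R4 − R2: [0, 0, 0, 0, 0, 0]
2 nonzero rows, so rank(T) = 2.
T has 6 columns; by rank–nullity, nullity = 6 − 2 = 4.

4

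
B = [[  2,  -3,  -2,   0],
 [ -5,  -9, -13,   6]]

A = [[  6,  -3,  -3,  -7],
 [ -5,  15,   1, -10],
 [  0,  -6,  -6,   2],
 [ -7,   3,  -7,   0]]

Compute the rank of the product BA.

2

First compute BA:
[[ 27, -39,   3,  12],
 [-27, -24,  42,  99]]
Now row reduce the product.
R2 ← R2 + R1: [0, -63, 45, 111]
2 nonzero rows, so rank(BA) = 2.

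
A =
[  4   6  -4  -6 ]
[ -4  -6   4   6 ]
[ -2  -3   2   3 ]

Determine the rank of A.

1

Row reduce to echelon form.
R2 ← R2 + R1: [0, 0, 0, 0]
R3 ← R3 + (1/2)·R1: [0, 0, 0, 0]
Echelon form has 1 nonzero row, so rank(A) = 1.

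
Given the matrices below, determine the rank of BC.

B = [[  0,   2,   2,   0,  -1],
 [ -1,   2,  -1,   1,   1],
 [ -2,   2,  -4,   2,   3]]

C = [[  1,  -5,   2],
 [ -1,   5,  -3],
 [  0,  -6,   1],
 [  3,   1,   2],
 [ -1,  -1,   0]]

First compute BC:
[[ -1,  -1,  -4],
 [ -1,  21,  -7],
 [ -1,  43, -10]]
Now row reduce the product.
R2 ← R2 − R1: [0, 22, -3]
R3 ← R3 − R1: [0, 44, -6]
R3 ← R3 − (2)·R2: [0, 0, 0]
2 nonzero rows, so rank(BC) = 2.

2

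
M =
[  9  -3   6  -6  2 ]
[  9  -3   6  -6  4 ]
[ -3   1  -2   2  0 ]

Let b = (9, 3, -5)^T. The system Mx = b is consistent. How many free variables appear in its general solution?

Row reduce the augmented matrix [M | b].
R2 ← R2 − R1: [0, 0, 0, 0, 2, -6]
R3 ← R3 + (1/3)·R1: [0, 0, 0, 0, 2/3, -2]
R3 ← R3 − (1/3)·R2: [0, 0, 0, 0, 0, 0]
The echelon form has 2 nonzero rows, and every pivot lies in the first 5 columns, so rank(M) = rank([M|b]) = 2.
The system is consistent.
Free variables = (unknowns) − (rank) = 5 − 2 = 3.

3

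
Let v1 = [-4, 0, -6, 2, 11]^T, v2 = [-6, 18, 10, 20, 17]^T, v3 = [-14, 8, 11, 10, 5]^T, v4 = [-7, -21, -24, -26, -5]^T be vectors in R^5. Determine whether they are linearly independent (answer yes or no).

Form the matrix with these vectors as rows and row reduce.
R2 ← R2 − (3/2)·R1: [0, 18, 19, 17, 1/2]
R3 ← R3 − (7/2)·R1: [0, 8, 32, 3, -67/2]
R4 ← R4 − (7/4)·R1: [0, -21, -27/2, -59/2, -97/4]
R3 ← R3 − (4/9)·R2: [0, 0, 212/9, -41/9, -607/18]
R4 ← R4 + (7/6)·R2: [0, 0, 26/3, -29/3, -71/3]
R4 ← R4 − (39/106)·R3: [0, 0, 0, -847/106, -2387/212]
4 nonzero rows, so the 4 vectors span a space of dimension 4.
Since 4 = 4, the vectors are linearly independent.

yes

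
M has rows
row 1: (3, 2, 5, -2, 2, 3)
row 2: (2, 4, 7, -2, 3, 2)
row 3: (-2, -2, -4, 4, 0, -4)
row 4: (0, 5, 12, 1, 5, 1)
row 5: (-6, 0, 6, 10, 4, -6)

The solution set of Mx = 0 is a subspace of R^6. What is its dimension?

Row reduce to echelon form.
R2 ← R2 − (2/3)·R1: [0, 8/3, 11/3, -2/3, 5/3, 0]
R3 ← R3 + (2/3)·R1: [0, -2/3, -2/3, 8/3, 4/3, -2]
R5 ← R5 + (2)·R1: [0, 4, 16, 6, 8, 0]
R3 ← R3 + (1/4)·R2: [0, 0, 1/4, 5/2, 7/4, -2]
R4 ← R4 − (15/8)·R2: [0, 0, 41/8, 9/4, 15/8, 1]
R5 ← R5 − (3/2)·R2: [0, 0, 21/2, 7, 11/2, 0]
R4 ← R4 − (41/2)·R3: [0, 0, 0, -49, -34, 42]
R5 ← R5 − (42)·R3: [0, 0, 0, -98, -68, 84]
R5 ← R5 − (2)·R4: [0, 0, 0, 0, 0, 0]
4 nonzero rows, so rank(M) = 4.
M has 6 columns; by rank–nullity, nullity = 6 − 4 = 2.

2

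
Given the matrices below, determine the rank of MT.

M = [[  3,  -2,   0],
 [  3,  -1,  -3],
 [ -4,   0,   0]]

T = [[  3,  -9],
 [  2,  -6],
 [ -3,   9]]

1

First compute MT:
[[  5, -15],
 [ 16, -48],
 [-12,  36]]
Now row reduce the product.
R2 ← R2 − (16/5)·R1: [0, 0]
R3 ← R3 + (12/5)·R1: [0, 0]
1 nonzero row, so rank(MT) = 1.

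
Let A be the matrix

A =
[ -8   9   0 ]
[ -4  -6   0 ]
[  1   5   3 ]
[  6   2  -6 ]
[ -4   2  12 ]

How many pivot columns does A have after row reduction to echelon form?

Row reduce to echelon form.
R2 ← R2 − (1/2)·R1: [0, -21/2, 0]
R3 ← R3 + (1/8)·R1: [0, 49/8, 3]
R4 ← R4 + (3/4)·R1: [0, 35/4, -6]
R5 ← R5 − (1/2)·R1: [0, -5/2, 12]
R3 ← R3 + (7/12)·R2: [0, 0, 3]
R4 ← R4 + (5/6)·R2: [0, 0, -6]
R5 ← R5 − (5/21)·R2: [0, 0, 12]
R4 ← R4 + (2)·R3: [0, 0, 0]
R5 ← R5 − (4)·R3: [0, 0, 0]
Echelon form has 3 nonzero rows, so rank(A) = 3.
Each nonzero row contributes one pivot column: 3 pivot columns.

3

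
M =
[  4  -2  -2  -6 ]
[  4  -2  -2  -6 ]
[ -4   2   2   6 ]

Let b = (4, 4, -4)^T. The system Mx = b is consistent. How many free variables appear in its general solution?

Row reduce the augmented matrix [M | b].
R2 ← R2 − R1: [0, 0, 0, 0, 0]
R3 ← R3 + R1: [0, 0, 0, 0, 0]
The echelon form has 1 nonzero rows, and every pivot lies in the first 4 columns, so rank(M) = rank([M|b]) = 1.
The system is consistent.
Free variables = (unknowns) − (rank) = 4 − 1 = 3.

3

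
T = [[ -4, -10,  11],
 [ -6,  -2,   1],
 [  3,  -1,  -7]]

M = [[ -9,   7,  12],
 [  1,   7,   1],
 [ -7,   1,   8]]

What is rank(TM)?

First compute TM:
[[-51, -87,  30],
 [ 45, -55, -66],
 [ 21,   7, -21]]
Now row reduce the product.
R2 ← R2 + (15/17)·R1: [0, -2240/17, -672/17]
R3 ← R3 + (7/17)·R1: [0, -490/17, -147/17]
R3 ← R3 − (7/32)·R2: [0, 0, 0]
2 nonzero rows, so rank(TM) = 2.

2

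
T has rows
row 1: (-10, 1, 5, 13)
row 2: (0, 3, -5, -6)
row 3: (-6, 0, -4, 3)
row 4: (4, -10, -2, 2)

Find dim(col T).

3

Row reduce to echelon form.
R3 ← R3 − (3/5)·R1: [0, -3/5, -7, -24/5]
R4 ← R4 + (2/5)·R1: [0, -48/5, 0, 36/5]
R3 ← R3 + (1/5)·R2: [0, 0, -8, -6]
R4 ← R4 + (16/5)·R2: [0, 0, -16, -12]
R4 ← R4 − (2)·R3: [0, 0, 0, 0]
Echelon form has 3 nonzero rows, so rank(T) = 3.
The column space has dimension equal to the rank: 3.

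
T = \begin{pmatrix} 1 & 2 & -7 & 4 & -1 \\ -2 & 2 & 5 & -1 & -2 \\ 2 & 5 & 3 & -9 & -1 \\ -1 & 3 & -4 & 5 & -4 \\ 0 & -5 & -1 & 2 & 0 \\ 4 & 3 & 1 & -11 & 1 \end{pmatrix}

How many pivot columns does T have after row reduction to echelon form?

Row reduce to echelon form.
R2 ← R2 + (2)·R1: [0, 6, -9, 7, -4]
R3 ← R3 − (2)·R1: [0, 1, 17, -17, 1]
R4 ← R4 + R1: [0, 5, -11, 9, -5]
R6 ← R6 − (4)·R1: [0, -5, 29, -27, 5]
R3 ← R3 − (1/6)·R2: [0, 0, 37/2, -109/6, 5/3]
R4 ← R4 − (5/6)·R2: [0, 0, -7/2, 19/6, -5/3]
R5 ← R5 + (5/6)·R2: [0, 0, -17/2, 47/6, -10/3]
R6 ← R6 + (5/6)·R2: [0, 0, 43/2, -127/6, 5/3]
R4 ← R4 + (7/37)·R3: [0, 0, 0, -10/37, -50/37]
R5 ← R5 + (17/37)·R3: [0, 0, 0, -19/37, -95/37]
R6 ← R6 − (43/37)·R3: [0, 0, 0, -2/37, -10/37]
R5 ← R5 − (19/10)·R4: [0, 0, 0, 0, 0]
R6 ← R6 − (1/5)·R4: [0, 0, 0, 0, 0]
Echelon form has 4 nonzero rows, so rank(T) = 4.
Each nonzero row contributes one pivot column: 4 pivot columns.

4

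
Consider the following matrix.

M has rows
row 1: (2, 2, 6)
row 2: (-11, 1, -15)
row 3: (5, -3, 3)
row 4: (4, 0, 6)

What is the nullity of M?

Row reduce to echelon form.
R2 ← R2 + (11/2)·R1: [0, 12, 18]
R3 ← R3 − (5/2)·R1: [0, -8, -12]
R4 ← R4 − (2)·R1: [0, -4, -6]
R3 ← R3 + (2/3)·R2: [0, 0, 0]
R4 ← R4 + (1/3)·R2: [0, 0, 0]
2 nonzero rows, so rank(M) = 2.
M has 3 columns; by rank–nullity, nullity = 3 − 2 = 1.

1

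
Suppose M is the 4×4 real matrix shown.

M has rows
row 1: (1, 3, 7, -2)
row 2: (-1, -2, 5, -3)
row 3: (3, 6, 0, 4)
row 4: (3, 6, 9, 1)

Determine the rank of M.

3

Row reduce to echelon form.
R2 ← R2 + R1: [0, 1, 12, -5]
R3 ← R3 − (3)·R1: [0, -3, -21, 10]
R4 ← R4 − (3)·R1: [0, -3, -12, 7]
R3 ← R3 + (3)·R2: [0, 0, 15, -5]
R4 ← R4 + (3)·R2: [0, 0, 24, -8]
R4 ← R4 − (8/5)·R3: [0, 0, 0, 0]
Echelon form has 3 nonzero rows, so rank(M) = 3.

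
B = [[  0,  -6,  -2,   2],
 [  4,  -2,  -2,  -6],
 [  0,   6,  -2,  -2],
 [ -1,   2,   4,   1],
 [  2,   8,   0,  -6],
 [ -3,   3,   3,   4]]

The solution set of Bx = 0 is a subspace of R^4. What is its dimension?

1

Row reduce to echelon form.
Swap R1 ↔ R2
R4 ← R4 + (1/4)·R1: [0, 3/2, 7/2, -1/2]
R5 ← R5 − (1/2)·R1: [0, 9, 1, -3]
R6 ← R6 + (3/4)·R1: [0, 3/2, 3/2, -1/2]
R3 ← R3 + R2: [0, 0, -4, 0]
R4 ← R4 + (1/4)·R2: [0, 0, 3, 0]
R5 ← R5 + (3/2)·R2: [0, 0, -2, 0]
R6 ← R6 + (1/4)·R2: [0, 0, 1, 0]
R4 ← R4 + (3/4)·R3: [0, 0, 0, 0]
R5 ← R5 − (1/2)·R3: [0, 0, 0, 0]
R6 ← R6 + (1/4)·R3: [0, 0, 0, 0]
3 nonzero rows, so rank(B) = 3.
B has 4 columns; by rank–nullity, nullity = 4 − 3 = 1.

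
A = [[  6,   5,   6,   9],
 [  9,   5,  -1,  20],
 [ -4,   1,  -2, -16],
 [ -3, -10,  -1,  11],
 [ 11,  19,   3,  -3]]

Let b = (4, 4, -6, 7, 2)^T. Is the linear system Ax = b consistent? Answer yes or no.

no

Row reduce the augmented matrix [A | b].
R2 ← R2 − (3/2)·R1: [0, -5/2, -10, 13/2, -2]
R3 ← R3 + (2/3)·R1: [0, 13/3, 2, -10, -10/3]
R4 ← R4 + (1/2)·R1: [0, -15/2, 2, 31/2, 9]
R5 ← R5 − (11/6)·R1: [0, 59/6, -8, -39/2, -16/3]
R3 ← R3 + (26/15)·R2: [0, 0, -46/3, 19/15, -34/5]
R4 ← R4 − (3)·R2: [0, 0, 32, -4, 15]
R5 ← R5 + (59/15)·R2: [0, 0, -142/3, 91/15, -66/5]
R4 ← R4 + (48/23)·R3: [0, 0, 0, -156/115, 93/115]
R5 ← R5 − (71/23)·R3: [0, 0, 0, 248/115, 896/115]
R5 ← R5 + (62/39)·R4: [0, 0, 0, 0, 118/13]
The echelon form has 5 nonzero rows; the last pivot sits in the augmented column, so rank(A) = 4 but rank([A|b]) = 5.
Since the ranks differ, the system is inconsistent.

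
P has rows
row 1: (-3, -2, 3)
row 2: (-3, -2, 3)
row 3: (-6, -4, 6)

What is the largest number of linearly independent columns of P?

1

Row reduce to echelon form.
R2 ← R2 − R1: [0, 0, 0]
R3 ← R3 − (2)·R1: [0, 0, 0]
Echelon form has 1 nonzero row, so rank(P) = 1.
The rank gives the maximum number of linearly independent columns: 1.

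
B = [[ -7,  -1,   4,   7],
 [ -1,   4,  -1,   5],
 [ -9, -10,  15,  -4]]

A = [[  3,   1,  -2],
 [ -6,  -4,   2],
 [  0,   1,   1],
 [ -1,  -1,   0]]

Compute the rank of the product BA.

2

First compute BA:
[[-22,  -6,  16],
 [-32, -23,   9],
 [ 37,  50,  13]]
Now row reduce the product.
R2 ← R2 − (16/11)·R1: [0, -157/11, -157/11]
R3 ← R3 + (37/22)·R1: [0, 439/11, 439/11]
R3 ← R3 + (439/157)·R2: [0, 0, 0]
2 nonzero rows, so rank(BA) = 2.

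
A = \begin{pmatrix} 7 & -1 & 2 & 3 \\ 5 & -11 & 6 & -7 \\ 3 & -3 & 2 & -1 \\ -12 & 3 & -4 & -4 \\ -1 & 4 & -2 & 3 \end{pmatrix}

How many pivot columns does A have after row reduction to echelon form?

2

Row reduce to echelon form.
R2 ← R2 − (5/7)·R1: [0, -72/7, 32/7, -64/7]
R3 ← R3 − (3/7)·R1: [0, -18/7, 8/7, -16/7]
R4 ← R4 + (12/7)·R1: [0, 9/7, -4/7, 8/7]
R5 ← R5 + (1/7)·R1: [0, 27/7, -12/7, 24/7]
R3 ← R3 − (1/4)·R2: [0, 0, 0, 0]
R4 ← R4 + (1/8)·R2: [0, 0, 0, 0]
R5 ← R5 + (3/8)·R2: [0, 0, 0, 0]
Echelon form has 2 nonzero rows, so rank(A) = 2.
Each nonzero row contributes one pivot column: 2 pivot columns.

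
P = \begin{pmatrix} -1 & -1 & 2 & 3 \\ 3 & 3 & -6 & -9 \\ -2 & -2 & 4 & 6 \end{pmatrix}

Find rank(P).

1

Row reduce to echelon form.
R2 ← R2 + (3)·R1: [0, 0, 0, 0]
R3 ← R3 − (2)·R1: [0, 0, 0, 0]
Echelon form has 1 nonzero row, so rank(P) = 1.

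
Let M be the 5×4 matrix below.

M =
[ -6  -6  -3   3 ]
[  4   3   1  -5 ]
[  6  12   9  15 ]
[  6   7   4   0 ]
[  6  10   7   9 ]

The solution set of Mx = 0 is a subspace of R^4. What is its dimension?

Row reduce to echelon form.
R2 ← R2 + (2/3)·R1: [0, -1, -1, -3]
R3 ← R3 + R1: [0, 6, 6, 18]
R4 ← R4 + R1: [0, 1, 1, 3]
R5 ← R5 + R1: [0, 4, 4, 12]
R3 ← R3 + (6)·R2: [0, 0, 0, 0]
R4 ← R4 + R2: [0, 0, 0, 0]
R5 ← R5 + (4)·R2: [0, 0, 0, 0]
2 nonzero rows, so rank(M) = 2.
M has 4 columns; by rank–nullity, nullity = 4 − 2 = 2.

2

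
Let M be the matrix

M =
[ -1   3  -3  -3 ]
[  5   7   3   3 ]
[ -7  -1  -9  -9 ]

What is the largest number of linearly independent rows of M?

Row reduce to echelon form.
R2 ← R2 + (5)·R1: [0, 22, -12, -12]
R3 ← R3 − (7)·R1: [0, -22, 12, 12]
R3 ← R3 + R2: [0, 0, 0, 0]
Echelon form has 2 nonzero rows, so rank(M) = 2.
The rank gives the maximum number of linearly independent rows: 2.

2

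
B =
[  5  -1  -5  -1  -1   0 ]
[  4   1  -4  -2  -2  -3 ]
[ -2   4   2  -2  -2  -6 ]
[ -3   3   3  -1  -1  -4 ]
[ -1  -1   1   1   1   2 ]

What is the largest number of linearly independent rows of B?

2

Row reduce to echelon form.
R2 ← R2 − (4/5)·R1: [0, 9/5, 0, -6/5, -6/5, -3]
R3 ← R3 + (2/5)·R1: [0, 18/5, 0, -12/5, -12/5, -6]
R4 ← R4 + (3/5)·R1: [0, 12/5, 0, -8/5, -8/5, -4]
R5 ← R5 + (1/5)·R1: [0, -6/5, 0, 4/5, 4/5, 2]
R3 ← R3 − (2)·R2: [0, 0, 0, 0, 0, 0]
R4 ← R4 − (4/3)·R2: [0, 0, 0, 0, 0, 0]
R5 ← R5 + (2/3)·R2: [0, 0, 0, 0, 0, 0]
Echelon form has 2 nonzero rows, so rank(B) = 2.
The rank gives the maximum number of linearly independent rows: 2.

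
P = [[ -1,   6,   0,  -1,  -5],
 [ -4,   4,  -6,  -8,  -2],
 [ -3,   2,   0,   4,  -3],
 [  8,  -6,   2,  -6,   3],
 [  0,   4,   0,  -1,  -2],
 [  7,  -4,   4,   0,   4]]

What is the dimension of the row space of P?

Row reduce to echelon form.
R2 ← R2 − (4)·R1: [0, -20, -6, -4, 18]
R3 ← R3 − (3)·R1: [0, -16, 0, 7, 12]
R4 ← R4 + (8)·R1: [0, 42, 2, -14, -37]
R6 ← R6 + (7)·R1: [0, 38, 4, -7, -31]
R3 ← R3 − (4/5)·R2: [0, 0, 24/5, 51/5, -12/5]
R4 ← R4 + (21/10)·R2: [0, 0, -53/5, -112/5, 4/5]
R5 ← R5 + (1/5)·R2: [0, 0, -6/5, -9/5, 8/5]
R6 ← R6 + (19/10)·R2: [0, 0, -37/5, -73/5, 16/5]
R4 ← R4 + (53/24)·R3: [0, 0, 0, 1/8, -9/2]
R5 ← R5 + (1/4)·R3: [0, 0, 0, 3/4, 1]
R6 ← R6 + (37/24)·R3: [0, 0, 0, 9/8, -1/2]
R5 ← R5 − (6)·R4: [0, 0, 0, 0, 28]
R6 ← R6 − (9)·R4: [0, 0, 0, 0, 40]
R6 ← R6 − (10/7)·R5: [0, 0, 0, 0, 0]
Echelon form has 5 nonzero rows, so rank(P) = 5.
The row space has dimension equal to the rank: 5.

5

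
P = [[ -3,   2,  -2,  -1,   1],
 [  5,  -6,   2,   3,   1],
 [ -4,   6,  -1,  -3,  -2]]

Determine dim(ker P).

3

Row reduce to echelon form.
R2 ← R2 + (5/3)·R1: [0, -8/3, -4/3, 4/3, 8/3]
R3 ← R3 − (4/3)·R1: [0, 10/3, 5/3, -5/3, -10/3]
R3 ← R3 + (5/4)·R2: [0, 0, 0, 0, 0]
2 nonzero rows, so rank(P) = 2.
P has 5 columns; by rank–nullity, nullity = 5 − 2 = 3.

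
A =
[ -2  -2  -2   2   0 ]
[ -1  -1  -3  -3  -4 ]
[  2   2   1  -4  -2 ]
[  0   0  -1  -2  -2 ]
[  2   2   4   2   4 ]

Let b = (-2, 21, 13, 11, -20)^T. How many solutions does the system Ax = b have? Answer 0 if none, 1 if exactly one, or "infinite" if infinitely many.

Row reduce the augmented matrix [A | b].
R2 ← R2 − (1/2)·R1: [0, 0, -2, -4, -4, 22]
R3 ← R3 + R1: [0, 0, -1, -2, -2, 11]
R5 ← R5 + R1: [0, 0, 2, 4, 4, -22]
R3 ← R3 − (1/2)·R2: [0, 0, 0, 0, 0, 0]
R4 ← R4 − (1/2)·R2: [0, 0, 0, 0, 0, 0]
R5 ← R5 + R2: [0, 0, 0, 0, 0, 0]
The echelon form has 2 nonzero rows, and every pivot lies in the first 5 columns, so rank(A) = rank([A|b]) = 2.
The system is consistent.
rank = 2 < 5 unknowns, so there are infinitely many solutions.

infinite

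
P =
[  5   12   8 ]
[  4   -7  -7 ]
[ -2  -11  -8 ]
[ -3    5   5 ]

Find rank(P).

3

Row reduce to echelon form.
R2 ← R2 − (4/5)·R1: [0, -83/5, -67/5]
R3 ← R3 + (2/5)·R1: [0, -31/5, -24/5]
R4 ← R4 + (3/5)·R1: [0, 61/5, 49/5]
R3 ← R3 − (31/83)·R2: [0, 0, 17/83]
R4 ← R4 + (61/83)·R2: [0, 0, -4/83]
R4 ← R4 + (4/17)·R3: [0, 0, 0]
Echelon form has 3 nonzero rows, so rank(P) = 3.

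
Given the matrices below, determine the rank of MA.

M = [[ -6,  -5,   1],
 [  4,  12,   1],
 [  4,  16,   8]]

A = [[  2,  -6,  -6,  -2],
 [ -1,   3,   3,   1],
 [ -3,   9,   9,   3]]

1

First compute MA:
[[-10,  30,  30,  10],
 [ -7,  21,  21,   7],
 [-32,  96,  96,  32]]
Now row reduce the product.
R2 ← R2 − (7/10)·R1: [0, 0, 0, 0]
R3 ← R3 − (16/5)·R1: [0, 0, 0, 0]
1 nonzero row, so rank(MA) = 1.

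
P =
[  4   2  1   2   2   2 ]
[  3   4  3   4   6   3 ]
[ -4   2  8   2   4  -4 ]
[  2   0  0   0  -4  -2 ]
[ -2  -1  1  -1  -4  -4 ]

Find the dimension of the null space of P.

Row reduce to echelon form.
R2 ← R2 − (3/4)·R1: [0, 5/2, 9/4, 5/2, 9/2, 3/2]
R3 ← R3 + R1: [0, 4, 9, 4, 6, -2]
R4 ← R4 − (1/2)·R1: [0, -1, -1/2, -1, -5, -3]
R5 ← R5 + (1/2)·R1: [0, 0, 3/2, 0, -3, -3]
R3 ← R3 − (8/5)·R2: [0, 0, 27/5, 0, -6/5, -22/5]
R4 ← R4 + (2/5)·R2: [0, 0, 2/5, 0, -16/5, -12/5]
R4 ← R4 − (2/27)·R3: [0, 0, 0, 0, -28/9, -56/27]
R5 ← R5 − (5/18)·R3: [0, 0, 0, 0, -8/3, -16/9]
R5 ← R5 − (6/7)·R4: [0, 0, 0, 0, 0, 0]
4 nonzero rows, so rank(P) = 4.
P has 6 columns; by rank–nullity, nullity = 6 − 4 = 2.

2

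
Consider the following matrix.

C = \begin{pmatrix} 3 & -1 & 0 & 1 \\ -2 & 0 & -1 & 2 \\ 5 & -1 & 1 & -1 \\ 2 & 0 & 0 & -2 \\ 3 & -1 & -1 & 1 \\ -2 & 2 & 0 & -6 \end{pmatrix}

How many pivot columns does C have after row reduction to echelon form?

Row reduce to echelon form.
R2 ← R2 + (2/3)·R1: [0, -2/3, -1, 8/3]
R3 ← R3 − (5/3)·R1: [0, 2/3, 1, -8/3]
R4 ← R4 − (2/3)·R1: [0, 2/3, 0, -8/3]
R5 ← R5 − R1: [0, 0, -1, 0]
R6 ← R6 + (2/3)·R1: [0, 4/3, 0, -16/3]
R3 ← R3 + R2: [0, 0, 0, 0]
R4 ← R4 + R2: [0, 0, -1, 0]
R6 ← R6 + (2)·R2: [0, 0, -2, 0]
Swap R3 ↔ R4
R5 ← R5 − R3: [0, 0, 0, 0]
R6 ← R6 − (2)·R3: [0, 0, 0, 0]
Echelon form has 3 nonzero rows, so rank(C) = 3.
Each nonzero row contributes one pivot column: 3 pivot columns.

3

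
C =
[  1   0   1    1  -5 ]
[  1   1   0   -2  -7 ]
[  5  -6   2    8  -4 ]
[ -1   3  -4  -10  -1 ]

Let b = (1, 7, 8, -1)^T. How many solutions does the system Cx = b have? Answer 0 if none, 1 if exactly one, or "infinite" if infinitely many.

0

Row reduce the augmented matrix [C | b].
R2 ← R2 − R1: [0, 1, -1, -3, -2, 6]
R3 ← R3 − (5)·R1: [0, -6, -3, 3, 21, 3]
R4 ← R4 + R1: [0, 3, -3, -9, -6, 0]
R3 ← R3 + (6)·R2: [0, 0, -9, -15, 9, 39]
R4 ← R4 − (3)·R2: [0, 0, 0, 0, 0, -18]
The echelon form has 4 nonzero rows; the last pivot sits in the augmented column, so rank(C) = 3 but rank([C|b]) = 4.
Since the ranks differ, the system is inconsistent.
It has no solutions.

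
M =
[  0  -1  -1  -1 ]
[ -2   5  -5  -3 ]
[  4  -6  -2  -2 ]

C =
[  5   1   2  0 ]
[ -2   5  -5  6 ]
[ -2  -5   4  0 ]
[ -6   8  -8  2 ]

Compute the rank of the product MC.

First compute MC:
[[ 10,  -8,   9,  -8],
 [  8,  24, -25,  24],
 [ 48, -32,  46, -40]]
Now row reduce the product.
R2 ← R2 − (4/5)·R1: [0, 152/5, -161/5, 152/5]
R3 ← R3 − (24/5)·R1: [0, 32/5, 14/5, -8/5]
R3 ← R3 − (4/19)·R2: [0, 0, 182/19, -8]
3 nonzero rows, so rank(MC) = 3.

3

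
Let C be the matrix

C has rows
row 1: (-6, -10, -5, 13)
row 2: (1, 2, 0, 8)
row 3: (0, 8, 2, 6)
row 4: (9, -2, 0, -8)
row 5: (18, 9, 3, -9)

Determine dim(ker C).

Row reduce to echelon form.
R2 ← R2 + (1/6)·R1: [0, 1/3, -5/6, 61/6]
R4 ← R4 + (3/2)·R1: [0, -17, -15/2, 23/2]
R5 ← R5 + (3)·R1: [0, -21, -12, 30]
R3 ← R3 − (24)·R2: [0, 0, 22, -238]
R4 ← R4 + (51)·R2: [0, 0, -50, 530]
R5 ← R5 + (63)·R2: [0, 0, -129/2, 1341/2]
R4 ← R4 + (25/11)·R3: [0, 0, 0, -120/11]
R5 ← R5 + (129/44)·R3: [0, 0, 0, -300/11]
R5 ← R5 − (5/2)·R4: [0, 0, 0, 0]
4 nonzero rows, so rank(C) = 4.
C has 4 columns; by rank–nullity, nullity = 4 − 4 = 0.

0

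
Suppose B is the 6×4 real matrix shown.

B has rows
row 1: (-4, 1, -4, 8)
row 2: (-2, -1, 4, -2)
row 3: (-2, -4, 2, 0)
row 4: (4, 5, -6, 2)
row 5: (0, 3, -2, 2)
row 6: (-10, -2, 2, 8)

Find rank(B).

Row reduce to echelon form.
R2 ← R2 − (1/2)·R1: [0, -3/2, 6, -6]
R3 ← R3 − (1/2)·R1: [0, -9/2, 4, -4]
R4 ← R4 + R1: [0, 6, -10, 10]
R6 ← R6 − (5/2)·R1: [0, -9/2, 12, -12]
R3 ← R3 − (3)·R2: [0, 0, -14, 14]
R4 ← R4 + (4)·R2: [0, 0, 14, -14]
R5 ← R5 + (2)·R2: [0, 0, 10, -10]
R6 ← R6 − (3)·R2: [0, 0, -6, 6]
R4 ← R4 + R3: [0, 0, 0, 0]
R5 ← R5 + (5/7)·R3: [0, 0, 0, 0]
R6 ← R6 − (3/7)·R3: [0, 0, 0, 0]
Echelon form has 3 nonzero rows, so rank(B) = 3.

3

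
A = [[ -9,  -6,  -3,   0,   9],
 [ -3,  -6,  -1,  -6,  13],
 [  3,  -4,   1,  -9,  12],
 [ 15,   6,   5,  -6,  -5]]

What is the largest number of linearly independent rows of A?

2

Row reduce to echelon form.
R2 ← R2 − (1/3)·R1: [0, -4, 0, -6, 10]
R3 ← R3 + (1/3)·R1: [0, -6, 0, -9, 15]
R4 ← R4 + (5/3)·R1: [0, -4, 0, -6, 10]
R3 ← R3 − (3/2)·R2: [0, 0, 0, 0, 0]
R4 ← R4 − R2: [0, 0, 0, 0, 0]
Echelon form has 2 nonzero rows, so rank(A) = 2.
The rank gives the maximum number of linearly independent rows: 2.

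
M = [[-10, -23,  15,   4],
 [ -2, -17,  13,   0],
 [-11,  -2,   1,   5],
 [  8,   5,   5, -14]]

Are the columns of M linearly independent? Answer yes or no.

yes

Row reduce M to echelon form.
R2 ← R2 − (1/5)·R1: [0, -62/5, 10, -4/5]
R3 ← R3 − (11/10)·R1: [0, 233/10, -31/2, 3/5]
R4 ← R4 + (4/5)·R1: [0, -67/5, 17, -54/5]
R3 ← R3 + (233/124)·R2: [0, 0, 102/31, -28/31]
R4 ← R4 − (67/62)·R2: [0, 0, 192/31, -308/31]
R4 ← R4 − (32/17)·R3: [0, 0, 0, -140/17]
4 pivots among 4 columns.
Every column is a pivot column, so the columns are linearly independent.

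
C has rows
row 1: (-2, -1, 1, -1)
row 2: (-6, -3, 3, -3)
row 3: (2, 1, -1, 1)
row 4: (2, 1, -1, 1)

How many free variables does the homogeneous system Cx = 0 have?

3

Row reduce to echelon form.
R2 ← R2 − (3)·R1: [0, 0, 0, 0]
R3 ← R3 + R1: [0, 0, 0, 0]
R4 ← R4 + R1: [0, 0, 0, 0]
1 nonzero row, so rank(C) = 1.
C has 4 columns; by rank–nullity, nullity = 4 − 1 = 3.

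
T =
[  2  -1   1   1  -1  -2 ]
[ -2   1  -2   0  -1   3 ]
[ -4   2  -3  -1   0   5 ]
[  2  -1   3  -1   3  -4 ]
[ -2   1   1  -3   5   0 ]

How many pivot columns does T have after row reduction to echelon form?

Row reduce to echelon form.
R2 ← R2 + R1: [0, 0, -1, 1, -2, 1]
R3 ← R3 + (2)·R1: [0, 0, -1, 1, -2, 1]
R4 ← R4 − R1: [0, 0, 2, -2, 4, -2]
R5 ← R5 + R1: [0, 0, 2, -2, 4, -2]
R3 ← R3 − R2: [0, 0, 0, 0, 0, 0]
R4 ← R4 + (2)·R2: [0, 0, 0, 0, 0, 0]
R5 ← R5 + (2)·R2: [0, 0, 0, 0, 0, 0]
Echelon form has 2 nonzero rows, so rank(T) = 2.
Each nonzero row contributes one pivot column: 2 pivot columns.

2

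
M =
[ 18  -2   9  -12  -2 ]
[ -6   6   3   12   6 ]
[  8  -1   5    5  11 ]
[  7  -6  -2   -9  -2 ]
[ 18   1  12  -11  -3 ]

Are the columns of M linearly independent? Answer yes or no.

Row reduce M to echelon form.
R2 ← R2 + (1/3)·R1: [0, 16/3, 6, 8, 16/3]
R3 ← R3 − (4/9)·R1: [0, -1/9, 1, 31/3, 107/9]
R4 ← R4 − (7/18)·R1: [0, -47/9, -11/2, -13/3, -11/9]
R5 ← R5 − R1: [0, 3, 3, 1, -1]
R3 ← R3 + (1/48)·R2: [0, 0, 9/8, 21/2, 12]
R4 ← R4 + (47/48)·R2: [0, 0, 3/8, 7/2, 4]
R5 ← R5 − (9/16)·R2: [0, 0, -3/8, -7/2, -4]
R4 ← R4 − (1/3)·R3: [0, 0, 0, 0, 0]
R5 ← R5 + (1/3)·R3: [0, 0, 0, 0, 0]
3 pivots among 5 columns.
Only 3 < 5 pivot columns, so the columns are linearly dependent.

no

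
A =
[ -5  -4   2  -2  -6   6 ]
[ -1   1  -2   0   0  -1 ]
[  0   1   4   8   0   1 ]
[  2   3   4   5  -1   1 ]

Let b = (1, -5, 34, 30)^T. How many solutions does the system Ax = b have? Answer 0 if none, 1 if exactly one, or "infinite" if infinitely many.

Row reduce the augmented matrix [A | b].
R2 ← R2 − (1/5)·R1: [0, 9/5, -12/5, 2/5, 6/5, -11/5, -26/5]
R4 ← R4 + (2/5)·R1: [0, 7/5, 24/5, 21/5, -17/5, 17/5, 152/5]
R3 ← R3 − (5/9)·R2: [0, 0, 16/3, 70/9, -2/3, 20/9, 332/9]
R4 ← R4 − (7/9)·R2: [0, 0, 20/3, 35/9, -13/3, 46/9, 310/9]
R4 ← R4 − (5/4)·R3: [0, 0, 0, -35/6, -7/2, 7/3, -35/3]
The echelon form has 4 nonzero rows, and every pivot lies in the first 6 columns, so rank(A) = rank([A|b]) = 4.
The system is consistent.
rank = 4 < 6 unknowns, so there are infinitely many solutions.

infinite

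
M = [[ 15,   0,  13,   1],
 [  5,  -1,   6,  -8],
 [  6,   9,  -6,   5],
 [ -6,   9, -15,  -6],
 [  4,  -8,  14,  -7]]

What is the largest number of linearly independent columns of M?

4

Row reduce to echelon form.
R2 ← R2 − (1/3)·R1: [0, -1, 5/3, -25/3]
R3 ← R3 − (2/5)·R1: [0, 9, -56/5, 23/5]
R4 ← R4 + (2/5)·R1: [0, 9, -49/5, -28/5]
R5 ← R5 − (4/15)·R1: [0, -8, 158/15, -109/15]
R3 ← R3 + (9)·R2: [0, 0, 19/5, -352/5]
R4 ← R4 + (9)·R2: [0, 0, 26/5, -403/5]
R5 ← R5 − (8)·R2: [0, 0, -14/5, 297/5]
R4 ← R4 − (26/19)·R3: [0, 0, 0, 299/19]
R5 ← R5 + (14/19)·R3: [0, 0, 0, 143/19]
R5 ← R5 − (11/23)·R4: [0, 0, 0, 0]
Echelon form has 4 nonzero rows, so rank(M) = 4.
The rank gives the maximum number of linearly independent columns: 4.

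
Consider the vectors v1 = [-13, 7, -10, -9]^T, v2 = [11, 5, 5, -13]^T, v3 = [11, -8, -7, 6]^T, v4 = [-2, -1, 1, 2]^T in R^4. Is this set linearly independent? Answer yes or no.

yes

Form the matrix with these vectors as rows and row reduce.
R2 ← R2 + (11/13)·R1: [0, 142/13, -45/13, -268/13]
R3 ← R3 + (11/13)·R1: [0, -27/13, -201/13, -21/13]
R4 ← R4 − (2/13)·R1: [0, -27/13, 33/13, 44/13]
R3 ← R3 + (27/142)·R2: [0, 0, -2289/142, -393/71]
R4 ← R4 + (27/142)·R2: [0, 0, 267/142, -38/71]
R4 ← R4 + (89/763)·R3: [0, 0, 0, -901/763]
4 nonzero rows, so the 4 vectors span a space of dimension 4.
Since 4 = 4, the vectors are linearly independent.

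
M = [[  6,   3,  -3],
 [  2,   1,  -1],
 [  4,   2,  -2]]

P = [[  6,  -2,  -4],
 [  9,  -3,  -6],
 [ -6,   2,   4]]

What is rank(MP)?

1

First compute MP:
[[ 81, -27, -54],
 [ 27,  -9, -18],
 [ 54, -18, -36]]
Now row reduce the product.
R2 ← R2 − (1/3)·R1: [0, 0, 0]
R3 ← R3 − (2/3)·R1: [0, 0, 0]
1 nonzero row, so rank(MP) = 1.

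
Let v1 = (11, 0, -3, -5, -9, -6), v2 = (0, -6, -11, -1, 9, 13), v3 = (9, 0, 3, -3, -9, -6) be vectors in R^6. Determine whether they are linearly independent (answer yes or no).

Form the matrix with these vectors as rows and row reduce.
R3 ← R3 − (9/11)·R1: [0, 0, 60/11, 12/11, -18/11, -12/11]
3 nonzero rows, so the 3 vectors span a space of dimension 3.
Since 3 = 3, the vectors are linearly independent.

yes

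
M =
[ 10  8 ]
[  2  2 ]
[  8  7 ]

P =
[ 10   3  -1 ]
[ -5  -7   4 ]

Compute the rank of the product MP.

2

First compute MP:
[[ 60, -26,  22],
 [ 10,  -8,   6],
 [ 45, -25,  20]]
Now row reduce the product.
R2 ← R2 − (1/6)·R1: [0, -11/3, 7/3]
R3 ← R3 − (3/4)·R1: [0, -11/2, 7/2]
R3 ← R3 − (3/2)·R2: [0, 0, 0]
2 nonzero rows, so rank(MP) = 2.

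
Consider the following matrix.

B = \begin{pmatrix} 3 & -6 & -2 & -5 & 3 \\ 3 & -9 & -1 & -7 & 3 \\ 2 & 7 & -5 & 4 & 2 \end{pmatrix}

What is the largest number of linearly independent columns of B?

Row reduce to echelon form.
R2 ← R2 − R1: [0, -3, 1, -2, 0]
R3 ← R3 − (2/3)·R1: [0, 11, -11/3, 22/3, 0]
R3 ← R3 + (11/3)·R2: [0, 0, 0, 0, 0]
Echelon form has 2 nonzero rows, so rank(B) = 2.
The rank gives the maximum number of linearly independent columns: 2.

2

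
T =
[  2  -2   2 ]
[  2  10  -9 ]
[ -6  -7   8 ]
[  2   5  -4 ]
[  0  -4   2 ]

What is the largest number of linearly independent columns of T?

Row reduce to echelon form.
R2 ← R2 − R1: [0, 12, -11]
R3 ← R3 + (3)·R1: [0, -13, 14]
R4 ← R4 − R1: [0, 7, -6]
R3 ← R3 + (13/12)·R2: [0, 0, 25/12]
R4 ← R4 − (7/12)·R2: [0, 0, 5/12]
R5 ← R5 + (1/3)·R2: [0, 0, -5/3]
R4 ← R4 − (1/5)·R3: [0, 0, 0]
R5 ← R5 + (4/5)·R3: [0, 0, 0]
Echelon form has 3 nonzero rows, so rank(T) = 3.
The rank gives the maximum number of linearly independent columns: 3.

3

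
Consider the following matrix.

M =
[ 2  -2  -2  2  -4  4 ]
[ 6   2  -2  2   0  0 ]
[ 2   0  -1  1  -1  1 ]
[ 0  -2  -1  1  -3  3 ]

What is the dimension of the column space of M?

Row reduce to echelon form.
R2 ← R2 − (3)·R1: [0, 8, 4, -4, 12, -12]
R3 ← R3 − R1: [0, 2, 1, -1, 3, -3]
R3 ← R3 − (1/4)·R2: [0, 0, 0, 0, 0, 0]
R4 ← R4 + (1/4)·R2: [0, 0, 0, 0, 0, 0]
Echelon form has 2 nonzero rows, so rank(M) = 2.
The column space has dimension equal to the rank: 2.

2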